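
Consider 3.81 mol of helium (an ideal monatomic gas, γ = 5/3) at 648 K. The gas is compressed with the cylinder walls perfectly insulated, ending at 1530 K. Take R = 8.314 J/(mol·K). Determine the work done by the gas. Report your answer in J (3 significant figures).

W ≈ -41900 J

Adiabatic ⇒ Q = 0, so W_by = −ΔU = nCᵥ(T₁ − T₂).
Cᵥ = 3R/2 = 12.47 J/(mol·K).
W = (3.81)(12.47)(648 − 1530) = -41908 J.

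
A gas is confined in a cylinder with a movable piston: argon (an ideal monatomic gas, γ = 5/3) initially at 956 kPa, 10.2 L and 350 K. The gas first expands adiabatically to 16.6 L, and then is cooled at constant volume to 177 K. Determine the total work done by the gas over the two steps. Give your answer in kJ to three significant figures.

Step 1 (adiabatic): W = (P₁V₁ − P₂V₂)/(γ−1) = (9751 − 7048)/0.667 = 4055 J.
Step 2 (isochoric): W = 0 (constant volume).
W_total = 4055 + 0 = 4055 J.

W_total ≈ 4.06 kJ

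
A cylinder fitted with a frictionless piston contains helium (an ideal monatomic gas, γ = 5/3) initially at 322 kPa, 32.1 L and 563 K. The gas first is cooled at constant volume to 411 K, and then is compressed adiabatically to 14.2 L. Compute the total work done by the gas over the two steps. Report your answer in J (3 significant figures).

Step 1 (isochoric): W = 0 (constant volume).
After step 1: P = 235.1 kPa (V unchanged).
Step 2 (adiabatic): W = (P₁V₁ − P₂V₂)/(γ−1) = (7546 − 12997)/0.667 = -8177 J.
W_total = 0 − 8177 = -8177 J.

W_total ≈ -8180 J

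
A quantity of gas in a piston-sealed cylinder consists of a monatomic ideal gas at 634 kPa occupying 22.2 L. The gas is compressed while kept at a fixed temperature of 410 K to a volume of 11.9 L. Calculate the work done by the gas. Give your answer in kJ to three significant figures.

Isothermal: W = nRT ln(V₂/V₁) = P₁V₁ ln(V₂/V₁).
P₁V₁ = (634 kPa)(22.2 L) = 14075 J.
W = 14075 × ln(11.9/22.2) = 14075 × -0.6236
W_by_gas = -8776 J.

W ≈ -8.78 kJ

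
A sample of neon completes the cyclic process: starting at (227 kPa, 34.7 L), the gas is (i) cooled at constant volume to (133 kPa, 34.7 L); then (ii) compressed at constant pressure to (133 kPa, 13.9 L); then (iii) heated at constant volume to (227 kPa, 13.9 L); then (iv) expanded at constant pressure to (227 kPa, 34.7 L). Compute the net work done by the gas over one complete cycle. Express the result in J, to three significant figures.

Constant-volume legs do no work.
W(ii) = (133)(13.9 − 34.7) = -2766 J; W(iv) = (227)(34.7 − 13.9) = 4722 J.
W_net = -2766 + 4722 = 1955 J (the clockwise enclosed area).

W_net ≈ 1960 J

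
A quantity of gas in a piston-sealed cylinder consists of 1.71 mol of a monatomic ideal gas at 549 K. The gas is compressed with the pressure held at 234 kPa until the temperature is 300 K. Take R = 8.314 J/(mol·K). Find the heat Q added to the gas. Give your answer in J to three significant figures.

Isobaric: W = nRΔT = (1.71)(8.314)(-249) = -3540 J.
ΔU = nCᵥΔT with Cᵥ = 3R/2: ΔU = (1.71)(12.47)(-249) = -5310 J.
Q = ΔU + W = -5310 − 3540 = -8850 J.

Q ≈ -8850 J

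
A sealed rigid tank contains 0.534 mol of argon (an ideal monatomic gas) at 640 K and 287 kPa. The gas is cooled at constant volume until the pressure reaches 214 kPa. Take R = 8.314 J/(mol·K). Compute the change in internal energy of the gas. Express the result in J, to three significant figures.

Constant volume ⇒ W = 0, so Q = ΔU = nCᵥΔT with Cᵥ = 3R/2 = 12.47 J/(mol·K).
At constant V, T₂/T₁ = P₂/P₁ ⇒ ΔT = T₁(P₂/P₁ − 1) = 640·(214/287 − 1) = -162.8 K.
ΔU = (0.534)(12.47)(-162.8) = -1084 J.

ΔU ≈ -1080 J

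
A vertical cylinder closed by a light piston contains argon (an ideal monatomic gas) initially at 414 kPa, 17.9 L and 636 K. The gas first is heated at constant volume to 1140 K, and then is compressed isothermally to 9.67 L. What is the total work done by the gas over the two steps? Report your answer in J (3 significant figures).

Step 1 (isochoric): W = 0 (constant volume).
After step 1: P = 742.1 kPa (V unchanged).
Step 2 (isothermal): W = P₁V₁ ln(V₂/V₁) = (13283) ln(9.67/17.9) = -8179 J.
W_total = 0 − 8179 = -8179 J.

W_total ≈ -8180 J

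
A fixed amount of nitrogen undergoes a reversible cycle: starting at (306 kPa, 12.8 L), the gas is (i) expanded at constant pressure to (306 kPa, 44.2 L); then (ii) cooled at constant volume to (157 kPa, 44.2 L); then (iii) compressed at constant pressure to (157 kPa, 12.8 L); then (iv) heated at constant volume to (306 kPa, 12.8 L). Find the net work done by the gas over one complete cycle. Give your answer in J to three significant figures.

W_net ≈ 4680 J

Constant-volume legs do no work.
W(i) = (306)(44.2 − 12.8) = 9608 J; W(iii) = (157)(12.8 − 44.2) = -4930 J.
W_net = 9608 − 4930 = 4679 J (the clockwise enclosed area).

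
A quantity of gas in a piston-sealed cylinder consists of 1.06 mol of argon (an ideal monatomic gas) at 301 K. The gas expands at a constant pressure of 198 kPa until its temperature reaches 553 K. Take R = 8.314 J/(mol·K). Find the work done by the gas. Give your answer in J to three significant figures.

Isobaric: W = P ΔV = nR ΔT.
W = (1.06)(8.314)(553 − 301) = 2221 J.

W ≈ 2220 J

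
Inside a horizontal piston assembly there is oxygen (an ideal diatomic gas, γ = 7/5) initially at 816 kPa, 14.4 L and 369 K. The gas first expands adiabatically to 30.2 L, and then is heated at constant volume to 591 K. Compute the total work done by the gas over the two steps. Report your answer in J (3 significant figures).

Step 1 (adiabatic): W = (P₁V₁ − P₂V₂)/(γ−1) = (11750 − 8738)/0.4 = 7532 J.
Step 2 (isochoric): W = 0 (constant volume).
W_total = 7532 + 0 = 7532 J.

W_total ≈ 7530 J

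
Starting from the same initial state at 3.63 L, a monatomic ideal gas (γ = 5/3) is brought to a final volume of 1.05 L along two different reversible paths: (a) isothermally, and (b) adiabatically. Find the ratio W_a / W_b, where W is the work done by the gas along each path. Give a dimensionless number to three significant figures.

Path (a) isothermal: W = P₁V₁ ln(V₂/V₁) → W_a/(P₁V₁) = -1.24.
Path (b) adiabatic: W = P₁V₁(1 − (V₁/V₂)^(γ−1))/(γ−1) → W_b/(P₁V₁) = -1.93.
W_a / W_b = -1.24 / -1.93 = 0.6429.

W_a / W_b ≈ 0.643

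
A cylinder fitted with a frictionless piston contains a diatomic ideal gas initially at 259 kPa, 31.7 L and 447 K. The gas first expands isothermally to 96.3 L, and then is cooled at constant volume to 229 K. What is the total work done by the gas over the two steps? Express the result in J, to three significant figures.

W_total ≈ 9120 J

Step 1 (isothermal): W = P₁V₁ ln(V₂/V₁) = (8210) ln(96.3/31.7) = 9123 J.
Step 2 (isochoric): W = 0 (constant volume).
W_total = 9123 + 0 = 9123 J.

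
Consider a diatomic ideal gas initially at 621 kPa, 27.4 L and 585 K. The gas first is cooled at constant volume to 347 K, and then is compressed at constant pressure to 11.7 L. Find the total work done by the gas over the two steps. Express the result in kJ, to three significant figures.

Step 1 (isochoric): W = 0 (constant volume).
After step 1: P = 368.4 kPa (V unchanged).
Step 2 (isobaric): W = PΔV = (368.4 kPa)(11.7 − 27.4 L) = -5783 J.
W_total = 0 − 5783 = -5783 J.

W_total ≈ -5.78 kJ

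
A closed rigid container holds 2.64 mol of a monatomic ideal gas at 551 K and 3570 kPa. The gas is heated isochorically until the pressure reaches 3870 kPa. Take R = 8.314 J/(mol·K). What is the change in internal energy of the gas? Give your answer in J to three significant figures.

Constant volume ⇒ W = 0, so Q = ΔU = nCᵥΔT with Cᵥ = 3R/2 = 12.47 J/(mol·K).
At constant V, T₂/T₁ = P₂/P₁ ⇒ ΔT = T₁(P₂/P₁ − 1) = 551·(3870/3570 − 1) = 46.3 K.
ΔU = (2.64)(12.47)(46.3) = 1524 J.

ΔU ≈ 1520 J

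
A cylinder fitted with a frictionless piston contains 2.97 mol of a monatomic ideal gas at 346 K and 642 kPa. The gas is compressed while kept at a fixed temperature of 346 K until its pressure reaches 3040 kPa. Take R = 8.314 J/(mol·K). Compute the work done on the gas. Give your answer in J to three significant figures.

W ≈ 13300 J

Isothermal process: W = nRT ln(V₂/V₁) = nRT ln(P₁/P₂).
W = (2.97)(8.314)(346) × ln(642/3040)
  = 8544 × ln(0.2112) = 8544 × -1.555
W_by_gas = -13286 J; work on gas = −W_by = 13286 J.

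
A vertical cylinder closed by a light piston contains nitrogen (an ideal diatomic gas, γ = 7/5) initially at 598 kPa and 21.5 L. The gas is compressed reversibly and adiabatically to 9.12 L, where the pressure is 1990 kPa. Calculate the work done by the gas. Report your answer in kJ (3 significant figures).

Adiabatic: W = (P₁V₁ − P₂V₂)/(γ − 1) with γ = 7/5.
P₁V₁ = 12857 J, P₂V₂ = 18149 J.
W = (12857 − 18149) / 0.4 = -13230 J.

W ≈ -13.2 kJ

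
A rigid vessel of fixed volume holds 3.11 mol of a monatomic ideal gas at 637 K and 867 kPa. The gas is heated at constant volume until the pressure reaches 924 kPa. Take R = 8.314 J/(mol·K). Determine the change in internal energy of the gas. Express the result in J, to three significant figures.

ΔU ≈ 1620 J

Constant volume ⇒ W = 0, so Q = ΔU = nCᵥΔT with Cᵥ = 3R/2 = 12.47 J/(mol·K).
At constant V, T₂/T₁ = P₂/P₁ ⇒ ΔT = T₁(P₂/P₁ − 1) = 637·(924/867 − 1) = 41.88 K.
ΔU = (3.11)(12.47)(41.88) = 1624 J.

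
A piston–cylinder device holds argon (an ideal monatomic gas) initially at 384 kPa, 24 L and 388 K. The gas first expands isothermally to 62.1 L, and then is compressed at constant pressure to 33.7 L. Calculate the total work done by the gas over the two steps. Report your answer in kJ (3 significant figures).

Step 1 (isothermal): W = P₁V₁ ln(V₂/V₁) = (9216) ln(62.1/24) = 8762 J.
After step 1: P = 148.4 kPa, V = 62.1 L, T = 388 K.
Step 2 (isobaric): W = PΔV = (148.4 kPa)(33.7 − 62.1 L) = -4215 J.
W_total = 8762 − 4215 = 4547 J.

W_total ≈ 4.55 kJ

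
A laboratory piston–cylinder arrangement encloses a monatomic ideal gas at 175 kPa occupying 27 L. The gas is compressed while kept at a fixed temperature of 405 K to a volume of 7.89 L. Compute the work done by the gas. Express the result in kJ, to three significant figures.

Isothermal: W = nRT ln(V₂/V₁) = P₁V₁ ln(V₂/V₁).
P₁V₁ = (175 kPa)(27 L) = 4725 J.
W = 4725 × ln(7.89/27) = 4725 × -1.23
W_by_gas = -5813 J.

W ≈ -5.81 kJ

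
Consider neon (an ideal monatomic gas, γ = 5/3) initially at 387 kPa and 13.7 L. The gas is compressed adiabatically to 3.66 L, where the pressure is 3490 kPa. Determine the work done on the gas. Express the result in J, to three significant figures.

W ≈ 11200 J

Adiabatic: W = (P₁V₁ − P₂V₂)/(γ − 1) with γ = 5/3.
P₁V₁ = 5302 J, P₂V₂ = 12773 J.
W = (5302 − 12773) / 0.6667 = -11207 J.
Work on gas = −W_by = 11207 J.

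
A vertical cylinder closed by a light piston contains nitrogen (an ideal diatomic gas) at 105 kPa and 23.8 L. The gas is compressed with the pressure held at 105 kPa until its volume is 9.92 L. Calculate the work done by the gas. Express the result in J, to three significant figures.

W ≈ -1460 J

Isobaric: W = P ΔV.
W = (105 kPa)(9.92 − 23.8 L) = (105)(-13.88) = -1457 J.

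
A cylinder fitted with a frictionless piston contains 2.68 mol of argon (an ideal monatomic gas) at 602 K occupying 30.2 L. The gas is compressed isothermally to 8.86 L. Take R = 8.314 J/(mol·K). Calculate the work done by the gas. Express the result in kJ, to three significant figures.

W ≈ -16.4 kJ

Isothermal: W = nRT ln(V₂/V₁).
W = (2.68)(8.314)(602) × ln(8.86/30.2)
  = 13413 × -1.226
W_by_gas = -16449 J.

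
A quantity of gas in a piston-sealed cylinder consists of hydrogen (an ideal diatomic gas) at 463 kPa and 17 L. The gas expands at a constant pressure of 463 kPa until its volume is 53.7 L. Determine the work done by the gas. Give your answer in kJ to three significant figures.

W ≈ 17.0 kJ

Isobaric: W = P ΔV.
W = (463 kPa)(53.7 − 17 L) = (463)(36.7) = 16992 J.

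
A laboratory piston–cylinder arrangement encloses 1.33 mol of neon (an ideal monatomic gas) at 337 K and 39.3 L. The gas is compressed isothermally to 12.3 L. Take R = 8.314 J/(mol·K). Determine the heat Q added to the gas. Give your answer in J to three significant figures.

Isothermal ⇒ ΔU = 0, so Q = W = nRT ln(V₂/V₁).
Q = (1.33)(8.314)(337) ln(12.3/39.3) = 3726 × -1.162 = -4329 J.

Q ≈ -4330 J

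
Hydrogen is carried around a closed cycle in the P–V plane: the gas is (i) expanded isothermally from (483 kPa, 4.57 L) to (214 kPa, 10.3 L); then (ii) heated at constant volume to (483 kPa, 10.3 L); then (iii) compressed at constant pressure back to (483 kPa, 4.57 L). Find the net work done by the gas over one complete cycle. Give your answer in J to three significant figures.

W_net ≈ -974 J

Leg (i): W = PᵢVᵢ ln(V_f/Vᵢ) = (2207) ln(10.3/4.57) = 1794 J.
Leg (ii): W = 0.
Leg (iii): W = PΔV = (483)(4.57 − 10.3) = -2768 J.
W_net = 1794 − 2768 = -973.9 J.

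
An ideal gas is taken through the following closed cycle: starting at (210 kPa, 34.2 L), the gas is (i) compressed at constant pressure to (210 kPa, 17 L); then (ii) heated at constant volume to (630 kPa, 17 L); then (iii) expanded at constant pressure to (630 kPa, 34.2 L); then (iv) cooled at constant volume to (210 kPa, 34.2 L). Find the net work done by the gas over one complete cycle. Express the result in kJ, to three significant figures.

Constant-volume legs do no work.
W(i) = (210)(17 − 34.2) = -3612 J; W(iii) = (630)(34.2 − 17) = 10836 J.
W_net = -3612 + 10836 = 7224 J (the clockwise enclosed area).

W_net ≈ 7.22 kJ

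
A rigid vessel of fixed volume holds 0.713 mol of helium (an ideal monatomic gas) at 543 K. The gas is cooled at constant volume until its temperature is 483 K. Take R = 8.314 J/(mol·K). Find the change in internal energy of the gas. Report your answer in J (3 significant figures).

Constant volume ⇒ W = 0, so Q = ΔU = nCᵥΔT with Cᵥ = 3R/2 = 12.47 J/(mol·K).
ΔU = (0.713)(12.47)(483 − 543) = -533.5 J.

ΔU ≈ -534 J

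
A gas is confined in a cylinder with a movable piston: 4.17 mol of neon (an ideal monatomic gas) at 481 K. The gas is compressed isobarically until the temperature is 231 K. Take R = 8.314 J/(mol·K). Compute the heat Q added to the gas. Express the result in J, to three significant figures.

Isobaric: W = nRΔT = (4.17)(8.314)(-250) = -8667 J.
ΔU = nCᵥΔT with Cᵥ = 3R/2: ΔU = (4.17)(12.47)(-250) = -13001 J.
Q = ΔU + W = -13001 − 8667 = -21668 J.

Q ≈ -21700 J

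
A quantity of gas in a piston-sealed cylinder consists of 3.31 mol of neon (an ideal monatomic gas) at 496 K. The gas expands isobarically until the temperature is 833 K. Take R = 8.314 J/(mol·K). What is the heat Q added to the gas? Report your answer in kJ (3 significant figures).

Isobaric: W = nRΔT = (3.31)(8.314)(337) = 9274 J.
ΔU = nCᵥΔT with Cᵥ = 3R/2: ΔU = (3.31)(12.47)(337) = 13911 J.
Q = ΔU + W = 13911 + 9274 = 23185 J.

Q ≈ 23.2 kJ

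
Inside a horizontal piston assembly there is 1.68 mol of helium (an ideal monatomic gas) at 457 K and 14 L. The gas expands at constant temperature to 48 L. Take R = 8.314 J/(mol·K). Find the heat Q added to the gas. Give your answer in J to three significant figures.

Isothermal ⇒ ΔU = 0, so Q = W = nRT ln(V₂/V₁).
Q = (1.68)(8.314)(457) ln(48/14) = 6383 × 1.232 = 7865 J.

Q ≈ 7860 J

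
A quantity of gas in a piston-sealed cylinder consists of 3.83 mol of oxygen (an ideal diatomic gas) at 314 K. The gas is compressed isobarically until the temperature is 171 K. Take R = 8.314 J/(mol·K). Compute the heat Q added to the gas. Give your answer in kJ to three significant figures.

Isobaric: W = nRΔT = (3.83)(8.314)(-143) = -4553 J.
ΔU = nCᵥΔT with Cᵥ = 5R/2: ΔU = (3.83)(20.79)(-143) = -11384 J.
Q = ΔU + W = -11384 − 4553 = -15937 J.

Q ≈ -15.9 kJ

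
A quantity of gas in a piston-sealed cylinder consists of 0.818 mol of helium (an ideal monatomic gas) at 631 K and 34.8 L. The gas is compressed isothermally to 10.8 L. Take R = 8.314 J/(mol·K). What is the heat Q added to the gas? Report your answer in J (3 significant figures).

Q ≈ -5020 J

Isothermal ⇒ ΔU = 0, so Q = W = nRT ln(V₂/V₁).
Q = (0.818)(8.314)(631) ln(10.8/34.8) = 4291 × -1.17 = -5021 J.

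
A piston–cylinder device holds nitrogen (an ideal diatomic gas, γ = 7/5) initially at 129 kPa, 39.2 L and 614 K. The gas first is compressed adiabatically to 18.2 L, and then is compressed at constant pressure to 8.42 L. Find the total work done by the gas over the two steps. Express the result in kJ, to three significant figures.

W_total ≈ -8.23 kJ

Step 1 (adiabatic): W = (P₁V₁ − P₂V₂)/(γ−1) = (5057 − 6873)/0.4 = -4541 J.
After step 1: P = 377.7 kPa, V = 18.2 L, T = 834.6 K.
Step 2 (isobaric): W = PΔV = (377.7 kPa)(8.42 − 18.2 L) = -3693 J.
W_total = -4541 − 3693 = -8235 J.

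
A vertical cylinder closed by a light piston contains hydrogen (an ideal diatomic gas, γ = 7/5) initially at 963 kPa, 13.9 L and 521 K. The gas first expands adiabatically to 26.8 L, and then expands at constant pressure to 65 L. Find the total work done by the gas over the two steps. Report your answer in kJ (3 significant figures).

Step 1 (adiabatic): W = (P₁V₁ − P₂V₂)/(γ−1) = (13386 − 10294)/0.4 = 7729 J.
After step 1: P = 384.1 kPa, V = 26.8 L, T = 400.7 K.
Step 2 (isobaric): W = PΔV = (384.1 kPa)(65 − 26.8 L) = 14673 J.
W_total = 7729 + 14673 = 22402 J.

W_total ≈ 22.4 kJ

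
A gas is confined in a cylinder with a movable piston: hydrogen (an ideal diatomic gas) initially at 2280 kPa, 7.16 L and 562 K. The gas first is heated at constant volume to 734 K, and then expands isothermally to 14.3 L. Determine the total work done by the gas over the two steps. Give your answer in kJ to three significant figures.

Step 1 (isochoric): W = 0 (constant volume).
After step 1: P = 2978 kPa (V unchanged).
Step 2 (isothermal): W = P₁V₁ ln(V₂/V₁) = (21321) ln(14.3/7.16) = 14749 J.
W_total = 0 + 14749 = 14749 J.

W_total ≈ 14.7 kJ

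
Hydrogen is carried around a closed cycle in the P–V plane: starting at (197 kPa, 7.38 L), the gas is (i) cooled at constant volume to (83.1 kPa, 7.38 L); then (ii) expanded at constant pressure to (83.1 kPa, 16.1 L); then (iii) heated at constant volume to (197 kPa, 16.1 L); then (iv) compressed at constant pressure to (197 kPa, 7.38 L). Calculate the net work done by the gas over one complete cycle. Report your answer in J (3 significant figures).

Constant-volume legs do no work.
W(ii) = (83.1)(16.1 − 7.38) = 724.6 J; W(iv) = (197)(7.38 − 16.1) = -1718 J.
W_net = 724.6 − 1718 = -993.2 J (the counter-clockwise enclosed area).

W_net ≈ -993 J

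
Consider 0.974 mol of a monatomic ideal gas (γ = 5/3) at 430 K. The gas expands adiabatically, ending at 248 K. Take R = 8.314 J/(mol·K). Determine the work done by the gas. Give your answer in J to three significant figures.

W ≈ 2210 J

Adiabatic ⇒ Q = 0, so W_by = −ΔU = nCᵥ(T₁ − T₂).
Cᵥ = 3R/2 = 12.47 J/(mol·K).
W = (0.974)(12.47)(430 − 248) = 2211 J.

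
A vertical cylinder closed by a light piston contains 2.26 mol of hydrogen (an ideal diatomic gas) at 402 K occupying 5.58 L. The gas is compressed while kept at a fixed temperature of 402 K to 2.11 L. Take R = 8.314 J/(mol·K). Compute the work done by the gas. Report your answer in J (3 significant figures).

Isothermal: W = nRT ln(V₂/V₁).
W = (2.26)(8.314)(402) × ln(2.11/5.58)
  = 7553 × -0.9725
W_by_gas = -7346 J.

W ≈ -7350 J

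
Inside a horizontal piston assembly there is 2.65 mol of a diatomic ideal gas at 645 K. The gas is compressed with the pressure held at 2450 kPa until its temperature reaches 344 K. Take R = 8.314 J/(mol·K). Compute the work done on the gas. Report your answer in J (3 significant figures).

W ≈ 6630 J

Isobaric: W = P ΔV = nR ΔT.
W = (2.65)(8.314)(344 − 645) = -6632 J.
Work on gas = −W_by = 6632 J.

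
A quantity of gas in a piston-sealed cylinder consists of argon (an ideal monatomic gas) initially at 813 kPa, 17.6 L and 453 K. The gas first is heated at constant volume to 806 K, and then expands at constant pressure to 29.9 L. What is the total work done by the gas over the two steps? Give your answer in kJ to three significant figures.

W_total ≈ 17.8 kJ

Step 1 (isochoric): W = 0 (constant volume).
After step 1: P = 1447 kPa (V unchanged).
Step 2 (isobaric): W = PΔV = (1447 kPa)(29.9 − 17.6 L) = 17792 J.
W_total = 0 + 17792 = 17792 J.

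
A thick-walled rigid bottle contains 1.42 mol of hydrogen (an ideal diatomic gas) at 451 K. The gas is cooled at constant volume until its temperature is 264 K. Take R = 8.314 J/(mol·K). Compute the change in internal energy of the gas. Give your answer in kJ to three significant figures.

Constant volume ⇒ W = 0, so Q = ΔU = nCᵥΔT with Cᵥ = 5R/2 = 20.79 J/(mol·K).
ΔU = (1.42)(20.79)(264 − 451) = -5519 J.

ΔU ≈ -5.52 kJ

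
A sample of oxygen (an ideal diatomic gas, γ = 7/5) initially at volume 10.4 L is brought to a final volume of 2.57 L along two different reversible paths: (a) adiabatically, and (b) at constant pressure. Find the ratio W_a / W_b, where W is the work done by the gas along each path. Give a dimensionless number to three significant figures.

W_a / W_b ≈ 2.49

Path (a) adiabatic: W = P₁V₁(1 − (V₁/V₂)^(γ−1))/(γ−1) → W_a/(P₁V₁) = -1.873.
Path (b) isobaric: W = P₁(V₂ − V₁) → W_b/(P₁V₁) = -0.7529.
W_a / W_b = -1.873 / -0.7529 = 2.488.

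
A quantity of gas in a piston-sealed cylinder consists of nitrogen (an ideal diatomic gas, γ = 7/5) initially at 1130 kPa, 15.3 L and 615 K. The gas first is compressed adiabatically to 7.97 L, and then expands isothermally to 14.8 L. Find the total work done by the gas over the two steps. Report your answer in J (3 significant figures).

Step 1 (adiabatic): W = (P₁V₁ − P₂V₂)/(γ−1) = (17289 − 22442)/0.4 = -12883 J.
After step 1: P = 2816 kPa, V = 7.97 L, T = 798.3 K.
Step 2 (isothermal): W = P₁V₁ ln(V₂/V₁) = (22442) ln(14.8/7.97) = 13890 J.
W_total = -12883 + 13890 = 1008 J.

W_total ≈ 1010 J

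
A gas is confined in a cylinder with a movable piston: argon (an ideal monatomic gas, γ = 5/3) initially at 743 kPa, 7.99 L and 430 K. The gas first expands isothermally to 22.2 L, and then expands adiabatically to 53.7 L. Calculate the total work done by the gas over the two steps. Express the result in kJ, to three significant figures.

Step 1 (isothermal): W = P₁V₁ ln(V₂/V₁) = (5937) ln(22.2/7.99) = 6067 J.
After step 1: P = 267.4 kPa, V = 22.2 L, T = 430 K.
Step 2 (adiabatic): W = (P₁V₁ − P₂V₂)/(γ−1) = (5937 − 3294)/0.667 = 3963 J.
W_total = 6067 + 3963 = 10030 J.

W_total ≈ 10.0 kJ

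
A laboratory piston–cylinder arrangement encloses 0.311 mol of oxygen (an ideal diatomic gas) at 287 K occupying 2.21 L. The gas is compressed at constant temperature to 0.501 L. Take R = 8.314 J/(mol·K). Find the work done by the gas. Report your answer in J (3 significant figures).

Isothermal: W = nRT ln(V₂/V₁).
W = (0.311)(8.314)(287) × ln(0.501/2.21)
  = 742.1 × -1.484
W_by_gas = -1101 J.

W ≈ -1100 J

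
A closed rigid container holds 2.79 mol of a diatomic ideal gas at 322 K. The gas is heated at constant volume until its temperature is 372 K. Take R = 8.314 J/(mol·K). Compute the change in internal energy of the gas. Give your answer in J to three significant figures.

Constant volume ⇒ W = 0, so Q = ΔU = nCᵥΔT with Cᵥ = 5R/2 = 20.79 J/(mol·K).
ΔU = (2.79)(20.79)(372 − 322) = 2900 J.

ΔU ≈ 2900 J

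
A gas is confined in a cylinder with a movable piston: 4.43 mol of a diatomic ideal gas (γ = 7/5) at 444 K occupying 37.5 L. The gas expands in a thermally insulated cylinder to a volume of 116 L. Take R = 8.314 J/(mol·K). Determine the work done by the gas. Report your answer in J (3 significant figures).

W ≈ 14900 J

Adiabatic: TV^(γ−1) = const with γ = 7/5.
T₂ = T₁ (V₁/V₂)^(γ−1) = 444 × (37.5/116)^0.4 = 444 × 0.6365 = 282.6 K.
W_by = nCᵥ(T₁ − T₂) = (4.43)(20.79)(444 − 282.6) = 14859 J.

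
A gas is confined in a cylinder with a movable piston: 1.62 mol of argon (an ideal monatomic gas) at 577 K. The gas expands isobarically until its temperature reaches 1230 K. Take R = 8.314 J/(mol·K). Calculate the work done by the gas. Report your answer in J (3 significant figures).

W ≈ 8800 J

Isobaric: W = P ΔV = nR ΔT.
W = (1.62)(8.314)(1230 − 577) = 8795 J.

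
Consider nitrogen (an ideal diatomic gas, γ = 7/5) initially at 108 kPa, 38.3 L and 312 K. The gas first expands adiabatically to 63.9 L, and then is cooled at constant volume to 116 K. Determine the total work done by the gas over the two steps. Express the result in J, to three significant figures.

W_total ≈ 1910 J

Step 1 (adiabatic): W = (P₁V₁ − P₂V₂)/(γ−1) = (4136 − 3371)/0.4 = 1915 J.
Step 2 (isochoric): W = 0 (constant volume).
W_total = 1915 + 0 = 1915 J.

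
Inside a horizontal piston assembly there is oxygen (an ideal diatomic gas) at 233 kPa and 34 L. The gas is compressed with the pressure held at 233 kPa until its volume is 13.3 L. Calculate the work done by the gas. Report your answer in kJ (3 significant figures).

W ≈ -4.82 kJ

Isobaric: W = P ΔV.
W = (233 kPa)(13.3 − 34 L) = (233)(-20.7) = -4823 J.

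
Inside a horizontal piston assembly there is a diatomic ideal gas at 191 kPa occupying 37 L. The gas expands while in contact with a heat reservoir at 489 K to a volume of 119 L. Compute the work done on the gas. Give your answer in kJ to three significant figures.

W ≈ -8.26 kJ

Isothermal: W = nRT ln(V₂/V₁) = P₁V₁ ln(V₂/V₁).
P₁V₁ = (191 kPa)(37 L) = 7067 J.
W = 7067 × ln(119/37) = 7067 × 1.168
W_by_gas = 8256 J; work on gas = −W_by = -8256 J.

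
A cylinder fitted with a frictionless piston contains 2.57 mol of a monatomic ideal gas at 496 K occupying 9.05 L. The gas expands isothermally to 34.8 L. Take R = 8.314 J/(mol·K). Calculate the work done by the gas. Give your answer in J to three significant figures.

Isothermal: W = nRT ln(V₂/V₁).
W = (2.57)(8.314)(496) × ln(34.8/9.05)
  = 10598 × 1.347
W_by_gas = 14274 J.

W ≈ 14300 J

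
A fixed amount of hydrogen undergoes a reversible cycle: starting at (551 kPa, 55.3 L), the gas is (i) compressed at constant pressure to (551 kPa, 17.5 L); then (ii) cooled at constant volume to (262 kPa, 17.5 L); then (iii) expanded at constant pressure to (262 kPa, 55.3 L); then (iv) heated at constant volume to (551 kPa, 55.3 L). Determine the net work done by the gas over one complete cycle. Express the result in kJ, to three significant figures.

W_net ≈ -10.9 kJ

Constant-volume legs do no work.
W(i) = (551)(17.5 − 55.3) = -20828 J; W(iii) = (262)(55.3 − 17.5) = 9904 J.
W_net = -20828 + 9904 = -10924 J (the counter-clockwise enclosed area).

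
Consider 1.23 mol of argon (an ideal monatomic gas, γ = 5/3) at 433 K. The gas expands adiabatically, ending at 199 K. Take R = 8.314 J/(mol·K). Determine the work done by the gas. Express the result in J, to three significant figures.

Adiabatic ⇒ Q = 0, so W_by = −ΔU = nCᵥ(T₁ − T₂).
Cᵥ = 3R/2 = 12.47 J/(mol·K).
W = (1.23)(12.47)(433 − 199) = 3589 J.

W ≈ 3590 J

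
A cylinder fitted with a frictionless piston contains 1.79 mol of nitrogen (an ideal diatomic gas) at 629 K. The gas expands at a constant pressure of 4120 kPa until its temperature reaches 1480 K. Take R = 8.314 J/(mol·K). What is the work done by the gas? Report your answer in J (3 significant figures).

Isobaric: W = P ΔV = nR ΔT.
W = (1.79)(8.314)(1480 − 629) = 12665 J.

W ≈ 12700 J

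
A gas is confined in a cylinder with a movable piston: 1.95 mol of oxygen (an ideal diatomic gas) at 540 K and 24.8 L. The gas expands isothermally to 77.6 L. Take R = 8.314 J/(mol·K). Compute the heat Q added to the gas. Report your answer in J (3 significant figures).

Isothermal ⇒ ΔU = 0, so Q = W = nRT ln(V₂/V₁).
Q = (1.95)(8.314)(540) ln(77.6/24.8) = 8755 × 1.141 = 9987 J.

Q ≈ 9990 J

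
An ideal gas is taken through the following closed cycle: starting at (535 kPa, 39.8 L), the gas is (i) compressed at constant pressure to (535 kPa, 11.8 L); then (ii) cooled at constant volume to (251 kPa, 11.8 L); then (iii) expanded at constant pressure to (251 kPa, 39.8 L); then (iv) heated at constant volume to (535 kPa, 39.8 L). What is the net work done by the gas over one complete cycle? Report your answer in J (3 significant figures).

Constant-volume legs do no work.
W(i) = (535)(11.8 − 39.8) = -14980 J; W(iii) = (251)(39.8 − 11.8) = 7028 J.
W_net = -14980 + 7028 = -7952 J (the counter-clockwise enclosed area).

W_net ≈ -7950 J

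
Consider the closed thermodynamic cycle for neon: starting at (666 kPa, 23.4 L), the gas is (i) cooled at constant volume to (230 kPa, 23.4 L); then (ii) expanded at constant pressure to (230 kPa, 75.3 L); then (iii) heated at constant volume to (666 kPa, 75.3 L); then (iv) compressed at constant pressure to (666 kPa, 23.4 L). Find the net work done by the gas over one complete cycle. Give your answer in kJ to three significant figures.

Constant-volume legs do no work.
W(ii) = (230)(75.3 − 23.4) = 11937 J; W(iv) = (666)(23.4 − 75.3) = -34565 J.
W_net = 11937 − 34565 = -22628 J (the counter-clockwise enclosed area).

W_net ≈ -22.6 kJ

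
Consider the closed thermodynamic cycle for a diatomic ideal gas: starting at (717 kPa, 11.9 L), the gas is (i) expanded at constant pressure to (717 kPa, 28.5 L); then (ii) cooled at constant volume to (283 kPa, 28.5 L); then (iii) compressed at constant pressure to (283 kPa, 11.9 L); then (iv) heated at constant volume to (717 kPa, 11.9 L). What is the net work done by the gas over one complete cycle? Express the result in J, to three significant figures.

W_net ≈ 7200 J

Constant-volume legs do no work.
W(i) = (717)(28.5 − 11.9) = 11902 J; W(iii) = (283)(11.9 − 28.5) = -4698 J.
W_net = 11902 − 4698 = 7204 J (the clockwise enclosed area).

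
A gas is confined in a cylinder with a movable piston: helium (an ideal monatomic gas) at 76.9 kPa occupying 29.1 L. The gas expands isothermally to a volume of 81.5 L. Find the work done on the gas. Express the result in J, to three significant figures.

W ≈ -2300 J

Isothermal: W = nRT ln(V₂/V₁) = P₁V₁ ln(V₂/V₁).
P₁V₁ = (76.9 kPa)(29.1 L) = 2238 J.
W = 2238 × ln(81.5/29.1) = 2238 × 1.03
W_by_gas = 2305 J; work on gas = −W_by = -2305 J.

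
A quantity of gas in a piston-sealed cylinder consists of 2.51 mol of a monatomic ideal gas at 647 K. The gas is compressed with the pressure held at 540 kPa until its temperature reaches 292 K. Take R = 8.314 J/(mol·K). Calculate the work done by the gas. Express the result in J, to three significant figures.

Isobaric: W = P ΔV = nR ΔT.
W = (2.51)(8.314)(292 − 647) = -7408 J.

W ≈ -7410 J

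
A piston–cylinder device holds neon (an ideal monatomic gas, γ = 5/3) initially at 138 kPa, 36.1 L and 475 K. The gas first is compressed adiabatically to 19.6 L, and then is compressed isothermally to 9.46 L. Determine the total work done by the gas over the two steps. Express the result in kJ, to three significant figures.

W_total ≈ -9.21 kJ

Step 1 (adiabatic): W = (P₁V₁ − P₂V₂)/(γ−1) = (4982 − 7485)/0.667 = -3756 J.
After step 1: P = 381.9 kPa, V = 19.6 L, T = 713.7 K.
Step 2 (isothermal): W = P₁V₁ ln(V₂/V₁) = (7485) ln(9.46/19.6) = -5453 J.
W_total = -3756 − 5453 = -9208 J.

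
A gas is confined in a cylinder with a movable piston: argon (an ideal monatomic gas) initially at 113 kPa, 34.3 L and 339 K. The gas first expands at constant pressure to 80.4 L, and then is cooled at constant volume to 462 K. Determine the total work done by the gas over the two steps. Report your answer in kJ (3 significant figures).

Step 1 (isobaric): W = PΔV = (113 kPa)(80.4 − 34.3 L) = 5209 J.
Step 2 (isochoric): W = 0 (constant volume).
W_total = 5209 + 0 = 5209 J.

W_total ≈ 5.21 kJ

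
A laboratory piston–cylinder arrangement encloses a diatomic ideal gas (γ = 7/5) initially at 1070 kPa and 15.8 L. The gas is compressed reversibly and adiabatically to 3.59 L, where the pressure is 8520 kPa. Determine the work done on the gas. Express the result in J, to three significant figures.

W ≈ 34200 J

Adiabatic: W = (P₁V₁ − P₂V₂)/(γ − 1) with γ = 7/5.
P₁V₁ = 16906 J, P₂V₂ = 30587 J.
W = (16906 − 30587) / 0.4 = -34202 J.
Work on gas = −W_by = 34202 J.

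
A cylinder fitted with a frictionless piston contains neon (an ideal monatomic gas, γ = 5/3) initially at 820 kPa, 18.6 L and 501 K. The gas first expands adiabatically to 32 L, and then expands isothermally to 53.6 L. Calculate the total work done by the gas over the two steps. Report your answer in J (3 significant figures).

Step 1 (adiabatic): W = (P₁V₁ − P₂V₂)/(γ−1) = (15252 − 10623)/0.667 = 6944 J.
After step 1: P = 332 kPa, V = 32 L, T = 348.9 K.
Step 2 (isothermal): W = P₁V₁ ln(V₂/V₁) = (10623) ln(53.6/32) = 5479 J.
W_total = 6944 + 5479 = 12423 J.

W_total ≈ 12400 J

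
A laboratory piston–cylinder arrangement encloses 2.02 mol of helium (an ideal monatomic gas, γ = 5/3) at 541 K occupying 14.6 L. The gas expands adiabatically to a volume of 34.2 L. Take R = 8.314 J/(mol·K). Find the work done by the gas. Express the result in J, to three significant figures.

W ≈ 5900 J

Adiabatic: TV^(γ−1) = const with γ = 5/3.
T₂ = T₁ (V₁/V₂)^(γ−1) = 541 × (14.6/34.2)^0.667 = 541 × 0.567 = 306.7 K.
W_by = nCᵥ(T₁ − T₂) = (2.02)(12.47)(541 − 306.7) = 5902 J.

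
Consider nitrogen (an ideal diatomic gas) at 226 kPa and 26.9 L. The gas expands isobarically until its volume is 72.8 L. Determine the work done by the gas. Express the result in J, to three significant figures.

Isobaric: W = P ΔV.
W = (226 kPa)(72.8 − 26.9 L) = (226)(45.9) = 10373 J.

W ≈ 10400 J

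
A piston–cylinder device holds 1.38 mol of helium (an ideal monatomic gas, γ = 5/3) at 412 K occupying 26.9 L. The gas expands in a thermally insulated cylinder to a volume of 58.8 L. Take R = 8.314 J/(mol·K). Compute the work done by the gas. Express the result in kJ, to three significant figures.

Adiabatic: TV^(γ−1) = const with γ = 5/3.
T₂ = T₁ (V₁/V₂)^(γ−1) = 412 × (26.9/58.8)^0.667 = 412 × 0.5937 = 244.6 K.
W_by = nCᵥ(T₁ − T₂) = (1.38)(12.47)(412 − 244.6) = 2881 J.

W ≈ 2.88 kJ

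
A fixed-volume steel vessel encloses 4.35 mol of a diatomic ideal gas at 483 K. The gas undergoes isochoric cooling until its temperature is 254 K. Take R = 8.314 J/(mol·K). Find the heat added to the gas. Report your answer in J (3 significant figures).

Constant volume ⇒ W = 0, so Q = ΔU = nCᵥΔT with Cᵥ = 5R/2 = 20.79 J/(mol·K).
ΔU = (4.35)(20.79)(254 − 483) = -20705 J.

Q ≈ -20700 J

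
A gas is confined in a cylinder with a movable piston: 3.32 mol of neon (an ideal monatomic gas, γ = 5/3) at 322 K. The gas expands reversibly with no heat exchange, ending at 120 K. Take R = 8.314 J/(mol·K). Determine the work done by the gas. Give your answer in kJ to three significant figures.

Adiabatic ⇒ Q = 0, so W_by = −ΔU = nCᵥ(T₁ − T₂).
Cᵥ = 3R/2 = 12.47 J/(mol·K).
W = (3.32)(12.47)(322 − 120) = 8364 J.

W ≈ 8.36 kJ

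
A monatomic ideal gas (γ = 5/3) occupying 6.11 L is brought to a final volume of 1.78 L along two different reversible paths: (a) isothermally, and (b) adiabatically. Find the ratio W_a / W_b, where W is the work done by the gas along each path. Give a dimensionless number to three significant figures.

W_a / W_b ≈ 0.645

Path (a) isothermal: W = P₁V₁ ln(V₂/V₁) → W_a/(P₁V₁) = -1.233.
Path (b) adiabatic: W = P₁V₁(1 − (V₁/V₂)^(γ−1))/(γ−1) → W_b/(P₁V₁) = -1.913.
W_a / W_b = -1.233 / -1.913 = 0.6446.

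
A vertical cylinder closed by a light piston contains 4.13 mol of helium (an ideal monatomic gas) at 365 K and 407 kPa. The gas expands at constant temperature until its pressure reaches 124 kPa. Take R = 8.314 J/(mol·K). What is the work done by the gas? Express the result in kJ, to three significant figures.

Isothermal process: W = nRT ln(V₂/V₁) = nRT ln(P₁/P₂).
W = (4.13)(8.314)(365) × ln(407/124)
  = 12533 × ln(3.282) = 12533 × 1.189
W_by_gas = 14896 J.

W ≈ 14.9 kJ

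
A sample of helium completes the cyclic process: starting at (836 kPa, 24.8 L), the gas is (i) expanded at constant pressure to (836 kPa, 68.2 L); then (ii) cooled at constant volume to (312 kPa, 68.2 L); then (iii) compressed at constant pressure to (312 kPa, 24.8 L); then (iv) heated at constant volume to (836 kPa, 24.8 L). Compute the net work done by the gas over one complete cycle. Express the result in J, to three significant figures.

W_net ≈ 22700 J

Constant-volume legs do no work.
W(i) = (836)(68.2 − 24.8) = 36282 J; W(iii) = (312)(24.8 − 68.2) = -13541 J.
W_net = 36282 − 13541 = 22742 J (the clockwise enclosed area).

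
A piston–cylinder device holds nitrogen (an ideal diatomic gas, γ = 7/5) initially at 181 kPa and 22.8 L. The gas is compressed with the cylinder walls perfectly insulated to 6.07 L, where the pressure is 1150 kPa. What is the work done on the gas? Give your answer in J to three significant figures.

Adiabatic: W = (P₁V₁ − P₂V₂)/(γ − 1) with γ = 7/5.
P₁V₁ = 4127 J, P₂V₂ = 6980 J.
W = (4127 − 6980) / 0.4 = -7134 J.
Work on gas = −W_by = 7134 J.

W ≈ 7130 J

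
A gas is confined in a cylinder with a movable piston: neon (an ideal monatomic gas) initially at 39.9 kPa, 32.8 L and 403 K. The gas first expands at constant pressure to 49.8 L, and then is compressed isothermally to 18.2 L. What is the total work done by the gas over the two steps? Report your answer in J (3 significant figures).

Step 1 (isobaric): W = PΔV = (39.9 kPa)(49.8 − 32.8 L) = 678.3 J.
After step 1: P = 39.9 kPa, V = 49.8 L, T = 611.9 K.
Step 2 (isothermal): W = P₁V₁ ln(V₂/V₁) = (1987) ln(18.2/49.8) = -2000 J.
W_total = 678.3 − 2000 = -1322 J.

W_total ≈ -1320 J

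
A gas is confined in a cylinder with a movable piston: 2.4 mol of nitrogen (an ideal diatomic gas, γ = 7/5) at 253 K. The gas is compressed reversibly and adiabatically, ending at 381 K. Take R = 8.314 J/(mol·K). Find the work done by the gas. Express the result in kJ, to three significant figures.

Adiabatic ⇒ Q = 0, so W_by = −ΔU = nCᵥ(T₁ − T₂).
Cᵥ = 5R/2 = 20.79 J/(mol·K).
W = (2.4)(20.79)(253 − 381) = -6385 J.

W ≈ -6.39 kJ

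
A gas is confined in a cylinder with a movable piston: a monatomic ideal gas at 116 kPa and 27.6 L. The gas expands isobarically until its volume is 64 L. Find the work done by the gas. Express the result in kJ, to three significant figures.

W ≈ 4.22 kJ

Isobaric: W = P ΔV.
W = (116 kPa)(64 − 27.6 L) = (116)(36.4) = 4222 J.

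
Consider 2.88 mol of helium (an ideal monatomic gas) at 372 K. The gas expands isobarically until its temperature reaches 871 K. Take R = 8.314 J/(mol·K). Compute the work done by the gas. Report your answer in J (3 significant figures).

Isobaric: W = P ΔV = nR ΔT.
W = (2.88)(8.314)(871 − 372) = 11948 J.

W ≈ 11900 J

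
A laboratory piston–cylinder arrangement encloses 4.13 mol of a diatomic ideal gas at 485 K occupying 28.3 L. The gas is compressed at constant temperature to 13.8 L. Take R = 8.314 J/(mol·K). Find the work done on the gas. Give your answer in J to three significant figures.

W ≈ 12000 J

Isothermal: W = nRT ln(V₂/V₁).
W = (4.13)(8.314)(485) × ln(13.8/28.3)
  = 16653 × -0.7182
W_by_gas = -11960 J; work on gas = −W_by = 11960 J.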